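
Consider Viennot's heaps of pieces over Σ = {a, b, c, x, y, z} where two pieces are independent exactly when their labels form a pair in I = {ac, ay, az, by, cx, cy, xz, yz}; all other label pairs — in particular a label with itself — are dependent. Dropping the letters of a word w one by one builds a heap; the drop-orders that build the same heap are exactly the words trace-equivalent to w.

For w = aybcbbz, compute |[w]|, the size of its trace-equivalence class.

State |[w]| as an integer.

drop 0:a onto floor
drop 1:y onto floor
drop 2:b onto {0:a}
drop 3:c onto {2:b}
drop 4:b onto {3:c}
drop 5:b onto {4:b}
drop 6:z onto {5:b}
ground layer = {0:a, 1:y}
drop-orders for the pieces not yet dropped (sum over which currently-grounded one goes next):
  1 to go: {1} 1  {6} 1
  2 to go: {1,6} 2  {5,6} 1
  3 to go: {1,5,6} 3  {4,5,6} 1
  4 to go: {1,4,5,6} 4  {3,4,5,6} 1
  5 to go: {1,3,4,5,6} 5  {2,3,4,5,6} 1
  if 0:a drops first: 6 orders
  if 1:y drops first: 1 orders
heap linearizations: 7

7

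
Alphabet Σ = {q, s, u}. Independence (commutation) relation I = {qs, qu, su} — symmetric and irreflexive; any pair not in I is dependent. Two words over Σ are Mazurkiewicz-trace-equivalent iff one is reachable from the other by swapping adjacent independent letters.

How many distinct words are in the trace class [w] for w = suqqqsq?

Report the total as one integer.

105

#0=s has no predecessor
#1=u has no predecessor
#2=q has no predecessor
#3=q depends on [2:q]
#4=q depends on [3:q]
#5=s depends on [0:s]
#6=q depends on [4:q]
sources: [0:s, 1:u, 2:q]
N(rest) = Σ N(rest − s) over sources s of rest; N(one piece) = 1:
  size 1 → [1]=1  [5]=1  [6]=1
  size 2 → [0,5]=1  [1,5]=2  [1,6]=2  [4,6]=1  [5,6]=2
  size 3 → [0,1,5]=3  [0,5,6]=3  [1,4,6]=3  [1,5,6]=6  [3,4,6]=1  [4,5,6]=3
  size 4 → [0,1,5,6]=12  [0,4,5,6]=6  [1,3,4,6]=4  [1,4,5,6]=12  [2,3,4,6]=1  [3,4,5,6]=4
  size 5 → [0,1,4,5,6]=30  [0,3,4,5,6]=10  [1,2,3,4,6]=5  [1,3,4,5,6]=20  [2,3,4,5,6]=5
  first=0(s) contributes 30
  first=1(u) contributes 15
  first=2(q) contributes 60
|[w]| = 105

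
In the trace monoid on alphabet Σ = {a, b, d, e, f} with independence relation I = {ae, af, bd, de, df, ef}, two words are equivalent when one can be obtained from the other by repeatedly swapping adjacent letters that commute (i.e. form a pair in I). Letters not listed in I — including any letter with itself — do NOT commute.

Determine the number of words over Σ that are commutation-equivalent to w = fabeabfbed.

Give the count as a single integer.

22

drop 0:f onto floor
drop 1:a onto floor
drop 2:b onto {0:f, 1:a}
drop 3:e onto {2:b}
drop 4:a onto {2:b}
drop 5:b onto {3:e, 4:a}
drop 6:f onto {5:b}
drop 7:b onto {6:f}
drop 8:e onto {7:b}
drop 9:d onto {4:a}
ground layer = {0:f, 1:a}
drop-orders for the pieces not yet dropped (sum over which currently-grounded one goes next):
  1 to go: {8} 1  {9} 1
  2 to go: {7,8} 1  {8,9} 2
  3 to go: {6,7,8} 1  {7,8,9} 3
  4 to go: {5,6,7,8} 1  {6,7,8,9} 4
  5 to go: {3,5,6,7,8} 1  {5,6,7,8,9} 5
  6 to go: {3,5,6,7,8,9} 6  {4,5,6,7,8,9} 5
  7 to go: {3,4,5,6,7,8,9} 11
  8 to go: {2,3,4,5,6,7,8,9} 11
  if 0:f drops first: 11 orders
  if 1:a drops first: 11 orders
heap linearizations: 22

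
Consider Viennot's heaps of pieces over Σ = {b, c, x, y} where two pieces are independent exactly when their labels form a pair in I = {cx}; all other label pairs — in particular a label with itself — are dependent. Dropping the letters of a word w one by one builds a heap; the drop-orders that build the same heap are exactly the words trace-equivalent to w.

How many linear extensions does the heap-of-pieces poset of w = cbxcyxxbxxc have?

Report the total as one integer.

6

#0=c has no predecessor
#1=b depends on [0:c]
#2=x depends on [1:b]
#3=c depends on [1:b]
#4=y depends on [2:x, 3:c]
#5=x depends on [4:y]
#6=x depends on [5:x]
#7=b depends on [6:x]
#8=x depends on [7:b]
#9=x depends on [8:x]
#10=c depends on [7:b]
sources: [0:c]
N(rest) = Σ N(rest − s) over sources s of rest; N(one piece) = 1:
  size 1 → [9]=1  [10]=1
  size 2 → [8,9]=1  [9,10]=2
  size 3 → [8,9,10]=3
  size 4 → [7,8,9,10]=3
  size 5 → [6,7,8,9,10]=3
  size 6 → [5,6,7,8,9,10]=3
  size 7 → [4,5,6,7,8,9,10]=3
  size 8 → [2,4,5,6,7,8,9,10]=3  [3,4,5,6,7,8,9,10]=3
  size 9 → [2,3,4,5,6,7,8,9,10]=6
  first=0(c) contributes 6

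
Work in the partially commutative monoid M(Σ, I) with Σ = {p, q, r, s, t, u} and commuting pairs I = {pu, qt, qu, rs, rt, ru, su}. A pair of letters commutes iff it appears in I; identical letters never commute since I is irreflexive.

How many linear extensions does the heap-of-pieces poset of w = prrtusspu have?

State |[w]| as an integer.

drop 0:p onto floor
drop 1:r onto {0:p}
drop 2:r onto {1:r}
drop 3:t onto {0:p}
drop 4:u onto {3:t}
drop 5:s onto {3:t}
drop 6:s onto {5:s}
drop 7:p onto {2:r, 6:s}
drop 8:u onto {4:u}
ground layer = {0:p}
drop-orders for the pieces not yet dropped (sum over which currently-grounded one goes next):
  1 to go: {7} 1  {8} 1
  2 to go: {2,7} 1  {4,8} 1  {6,7} 1  {7,8} 2
  3 to go: {1,2,7} 1  {2,6,7} 2  {2,7,8} 3  {4,7,8} 3  {5,6,7} 1  {6,7,8} 3
  4 to go: {1,2,6,7} 3  {1,2,7,8} 4  {2,4,7,8} 6  {2,5,6,7} 3  {2,6,7,8} 8  {4,6,7,8} 6  {5,6,7,8} 4
  5 to go: {1,2,4,7,8} 10  {1,2,5,6,7} 6  {1,2,6,7,8} 15  {2,4,6,7,8} 20  {2,5,6,7,8} 15  {4,5,6,7,8} 10
  6 to go: {1,2,4,6,7,8} 45  {1,2,5,6,7,8} 36  {2,4,5,6,7,8} 45  {3,4,5,6,7,8} 10
  7 to go: {1,2,4,5,6,7,8} 126  {2,3,4,5,6,7,8} 55
  if 0:p drops first: 181 orders

181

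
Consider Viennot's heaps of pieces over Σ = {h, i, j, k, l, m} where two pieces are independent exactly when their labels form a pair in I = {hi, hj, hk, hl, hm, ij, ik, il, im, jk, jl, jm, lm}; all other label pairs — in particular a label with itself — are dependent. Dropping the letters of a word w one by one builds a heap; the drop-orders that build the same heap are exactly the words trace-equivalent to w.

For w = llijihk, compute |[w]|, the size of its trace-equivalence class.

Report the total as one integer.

420

piece 0:l — minimal
piece 1:l rests on {0:l}
piece 2:i — minimal
piece 3:j — minimal
piece 4:i rests on {2:i}
piece 5:h — minimal
piece 6:k rests on {1:l}
minimal pieces: {0:l, 2:i, 3:j, 5:h}
ways to finish when only these pieces remain (= sum over removing one remaining piece with nothing left below it):
  1 left: {3}→1  {4}→1  {5}→1  {6}→1
  2 left: {1,6}→1  {2,4}→1  {3,4}→2  {3,5}→2  {3,6}→2  {4,5}→2  {4,6}→2  {5,6}→2
  3 left: {0,1,6}→1  {1,3,6}→3  {1,4,6}→3  {1,5,6}→3  {2,3,4}→3  {2,4,5}→3  {2,4,6}→3  {3,4,5}→6  {3,4,6}→6  {3,5,6}→6  {4,5,6}→6
  4 left: {0,1,3,6}→4  {0,1,4,6}→4  {0,1,5,6}→4  {1,2,4,6}→6  {1,3,4,6}→12  {1,3,5,6}→12  {1,4,5,6}→12  {2,3,4,5}→12  {2,3,4,6}→12  {2,4,5,6}→12  {3,4,5,6}→24
  5 left: {0,1,2,4,6}→10  {0,1,3,4,6}→20  {0,1,3,5,6}→20  {0,1,4,5,6}→20  {1,2,3,4,6}→30  {1,2,4,5,6}→30  {1,3,4,5,6}→60  {2,3,4,5,6}→60
  placing 0:l first → 180 extensions
  placing 2:i first → 120 extensions
  placing 3:j first → 60 extensions
  placing 5:h first → 60 extensions
total linear extensions = 420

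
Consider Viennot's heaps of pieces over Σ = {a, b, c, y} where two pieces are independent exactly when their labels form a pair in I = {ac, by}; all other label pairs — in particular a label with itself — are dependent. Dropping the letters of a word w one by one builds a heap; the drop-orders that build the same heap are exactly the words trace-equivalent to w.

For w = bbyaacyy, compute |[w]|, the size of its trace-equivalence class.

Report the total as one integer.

#0=b has no predecessor
#1=b depends on [0:b]
#2=y has no predecessor
#3=a depends on [1:b, 2:y]
#4=a depends on [3:a]
#5=c depends on [1:b, 2:y]
#6=y depends on [4:a, 5:c]
#7=y depends on [6:y]
sources: [0:b, 2:y]
N(rest) = Σ N(rest − s) over sources s of rest; N(one piece) = 1:
  size 1 → [7]=1
  size 2 → [6,7]=1
  size 3 → [4,6,7]=1  [5,6,7]=1
  size 4 → [3,4,6,7]=1  [4,5,6,7]=2
  size 5 → [3,4,5,6,7]=3
  size 6 → [1,3,4,5,6,7]=3  [2,3,4,5,6,7]=3
  first=0(b) contributes 6
  first=2(y) contributes 3
|[w]| = 9

9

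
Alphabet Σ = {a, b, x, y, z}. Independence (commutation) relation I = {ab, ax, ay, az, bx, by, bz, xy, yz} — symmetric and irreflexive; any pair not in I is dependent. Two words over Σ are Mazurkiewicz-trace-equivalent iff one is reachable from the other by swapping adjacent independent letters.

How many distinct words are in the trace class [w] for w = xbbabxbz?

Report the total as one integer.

drop 0:x onto floor
drop 1:b onto floor
drop 2:b onto {1:b}
drop 3:a onto floor
drop 4:b onto {2:b}
drop 5:x onto {0:x}
drop 6:b onto {4:b}
drop 7:z onto {5:x}
ground layer = {0:x, 1:b, 3:a}
drop-orders for the pieces not yet dropped (sum over which currently-grounded one goes next):
  1 to go: {3} 1  {6} 1  {7} 1
  2 to go: {3,6} 2  {3,7} 2  {4,6} 1  {5,7} 1  {6,7} 2
  3 to go: {0,5,7} 1  {2,4,6} 1  {3,4,6} 3  {3,5,7} 3  {3,6,7} 6  {4,6,7} 3  {5,6,7} 3
  4 to go: {0,3,5,7} 4  {0,5,6,7} 4  {1,2,4,6} 1  {2,3,4,6} 4  {2,4,6,7} 4  {3,4,6,7} 12  {3,5,6,7} 12  {4,5,6,7} 6
  5 to go: {0,3,5,6,7} 20  {0,4,5,6,7} 10  {1,2,3,4,6} 5  {1,2,4,6,7} 5  {2,3,4,6,7} 20  {2,4,5,6,7} 10  {3,4,5,6,7} 30
  6 to go: {0,2,4,5,6,7} 20  {0,3,4,5,6,7} 60  {1,2,3,4,6,7} 30  {1,2,4,5,6,7} 15  {2,3,4,5,6,7} 60
  if 0:x drops first: 105 orders
  if 1:b drops first: 140 orders
  if 3:a drops first: 35 orders
heap linearizations: 280

280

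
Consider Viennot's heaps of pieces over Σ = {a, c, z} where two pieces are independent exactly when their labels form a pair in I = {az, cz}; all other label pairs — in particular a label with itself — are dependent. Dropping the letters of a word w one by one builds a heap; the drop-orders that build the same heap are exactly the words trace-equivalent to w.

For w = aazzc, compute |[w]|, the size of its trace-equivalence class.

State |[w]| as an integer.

drop 0:a onto floor
drop 1:a onto {0:a}
drop 2:z onto floor
drop 3:z onto {2:z}
drop 4:c onto {1:a}
ground layer = {0:a, 2:z}
drop-orders for the pieces not yet dropped (sum over which currently-grounded one goes next):
  1 to go: {3} 1  {4} 1
  2 to go: {1,4} 1  {2,3} 1  {3,4} 2
  3 to go: {0,1,4} 1  {1,3,4} 3  {2,3,4} 3
  if 0:a drops first: 6 orders
  if 2:z drops first: 4 orders
heap linearizations: 10

10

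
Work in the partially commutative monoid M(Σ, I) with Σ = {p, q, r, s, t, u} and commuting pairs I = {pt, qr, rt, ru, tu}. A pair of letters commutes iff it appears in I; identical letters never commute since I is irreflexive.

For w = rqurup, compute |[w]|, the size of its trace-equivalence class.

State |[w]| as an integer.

10

0(r) covers ∅
1(q) covers ∅
2(u) covers 1:q
3(r) covers 0:r
4(u) covers 2:u
5(p) covers 3:r, 4:u
floor of heap: 0:r, 1:q
completions by unplaced set U, small U first (add the entries for U minus each lowest piece of U):
  |U|=1: {5}:1
  |U|=2: {3,5}:1  {4,5}:1
  |U|=3: {0,3,5}:1  {2,4,5}:1  {3,4,5}:2
  |U|=4: {0,3,4,5}:3  {1,2,4,5}:1  {2,3,4,5}:3
  start at 0(r): 4
  start at 1(q): 6
sum over floor = 10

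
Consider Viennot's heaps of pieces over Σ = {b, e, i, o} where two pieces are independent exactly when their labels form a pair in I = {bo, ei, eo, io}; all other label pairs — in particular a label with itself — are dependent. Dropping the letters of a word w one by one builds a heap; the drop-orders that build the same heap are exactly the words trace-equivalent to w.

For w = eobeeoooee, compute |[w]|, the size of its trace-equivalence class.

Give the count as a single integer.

#0=e has no predecessor
#1=o has no predecessor
#2=b depends on [0:e]
#3=e depends on [2:b]
#4=e depends on [3:e]
#5=o depends on [1:o]
#6=o depends on [5:o]
#7=o depends on [6:o]
#8=e depends on [4:e]
#9=e depends on [8:e]
sources: [0:e, 1:o]
N(rest) = Σ N(rest − s) over sources s of rest; N(one piece) = 1:
  size 1 → [7]=1  [9]=1
  size 2 → [6,7]=1  [7,9]=2  [8,9]=1
  size 3 → [4,8,9]=1  [5,6,7]=1  [6,7,9]=3  [7,8,9]=3
  size 4 → [1,5,6,7]=1  [3,4,8,9]=1  [4,7,8,9]=4  [5,6,7,9]=4  [6,7,8,9]=6
  size 5 → [1,5,6,7,9]=5  [2,3,4,8,9]=1  [3,4,7,8,9]=5  [4,6,7,8,9]=10  [5,6,7,8,9]=10
  size 6 → [0,2,3,4,8,9]=1  [1,5,6,7,8,9]=15  [2,3,4,7,8,9]=6  [3,4,6,7,8,9]=15  [4,5,6,7,8,9]=20
  size 7 → [0,2,3,4,7,8,9]=7  [1,4,5,6,7,8,9]=35  [2,3,4,6,7,8,9]=21  [3,4,5,6,7,8,9]=35
  size 8 → [0,2,3,4,6,7,8,9]=28  [1,3,4,5,6,7,8,9]=70  [2,3,4,5,6,7,8,9]=56
  first=0(e) contributes 126
  first=1(o) contributes 84
|[w]| = 210

210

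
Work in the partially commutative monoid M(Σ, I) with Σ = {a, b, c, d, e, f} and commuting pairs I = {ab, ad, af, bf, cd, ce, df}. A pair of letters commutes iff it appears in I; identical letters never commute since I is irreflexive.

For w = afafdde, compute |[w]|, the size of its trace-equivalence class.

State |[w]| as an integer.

90

drop 0:a onto floor
drop 1:f onto floor
drop 2:a onto {0:a}
drop 3:f onto {1:f}
drop 4:d onto floor
drop 5:d onto {4:d}
drop 6:e onto {2:a, 3:f, 5:d}
ground layer = {0:a, 1:f, 4:d}
drop-orders for the pieces not yet dropped (sum over which currently-grounded one goes next):
  1 to go: {6} 1
  2 to go: {2,6} 1  {3,6} 1  {5,6} 1
  3 to go: {0,2,6} 1  {1,3,6} 1  {2,3,6} 2  {2,5,6} 2  {3,5,6} 2  {4,5,6} 1
  4 to go: {0,2,3,6} 3  {0,2,5,6} 3  {1,2,3,6} 3  {1,3,5,6} 3  {2,3,5,6} 6  {2,4,5,6} 3  {3,4,5,6} 3
  5 to go: {0,1,2,3,6} 6  {0,2,3,5,6} 12  {0,2,4,5,6} 6  {1,2,3,5,6} 12  {1,3,4,5,6} 6  {2,3,4,5,6} 12
  if 0:a drops first: 30 orders
  if 1:f drops first: 30 orders
  if 4:d drops first: 30 orders
heap linearizations: 90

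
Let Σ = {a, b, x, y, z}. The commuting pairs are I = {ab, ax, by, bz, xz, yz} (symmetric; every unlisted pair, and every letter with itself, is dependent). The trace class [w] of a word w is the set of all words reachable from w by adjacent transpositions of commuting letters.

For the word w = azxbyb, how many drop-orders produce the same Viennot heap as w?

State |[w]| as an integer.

#0=a has no predecessor
#1=z depends on [0:a]
#2=x has no predecessor
#3=b depends on [2:x]
#4=y depends on [0:a, 2:x]
#5=b depends on [3:b]
sources: [0:a, 2:x]
N(rest) = Σ N(rest − s) over sources s of rest; N(one piece) = 1:
  size 1 → [1]=1  [4]=1  [5]=1
  size 2 → [1,4]=2  [1,5]=2  [3,5]=1  [4,5]=2
  size 3 → [0,1,4]=2  [1,3,5]=3  [1,4,5]=6  [3,4,5]=3
  size 4 → [0,1,4,5]=8  [1,3,4,5]=12  [2,3,4,5]=3
  first=0(a) contributes 15
  first=2(x) contributes 20
|[w]| = 35

35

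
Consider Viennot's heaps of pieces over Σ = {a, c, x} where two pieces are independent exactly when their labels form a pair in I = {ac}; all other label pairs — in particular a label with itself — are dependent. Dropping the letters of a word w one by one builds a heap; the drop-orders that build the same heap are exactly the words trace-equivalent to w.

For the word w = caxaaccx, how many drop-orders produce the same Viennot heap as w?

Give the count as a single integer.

12

piece 0:c — minimal
piece 1:a — minimal
piece 2:x rests on {0:c, 1:a}
piece 3:a rests on {2:x}
piece 4:a rests on {3:a}
piece 5:c rests on {2:x}
piece 6:c rests on {5:c}
piece 7:x rests on {4:a, 6:c}
minimal pieces: {0:c, 1:a}
ways to finish when only these pieces remain (= sum over removing one remaining piece with nothing left below it):
  1 left: {7}→1
  2 left: {4,7}→1  {6,7}→1
  3 left: {3,4,7}→1  {4,6,7}→2  {5,6,7}→1
  4 left: {3,4,6,7}→3  {4,5,6,7}→3
  5 left: {3,4,5,6,7}→6
  6 left: {2,3,4,5,6,7}→6
  placing 0:c first → 6 extensions
  placing 1:a first → 6 extensions
total linear extensions = 12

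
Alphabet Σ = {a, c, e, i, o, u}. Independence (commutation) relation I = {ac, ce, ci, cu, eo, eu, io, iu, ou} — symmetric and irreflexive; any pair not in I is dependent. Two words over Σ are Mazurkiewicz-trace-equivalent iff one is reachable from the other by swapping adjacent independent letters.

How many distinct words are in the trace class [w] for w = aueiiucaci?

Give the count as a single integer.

450

#0=a has no predecessor
#1=u depends on [0:a]
#2=e depends on [0:a]
#3=i depends on [2:e]
#4=i depends on [3:i]
#5=u depends on [1:u]
#6=c has no predecessor
#7=a depends on [4:i, 5:u]
#8=c depends on [6:c]
#9=i depends on [7:a]
sources: [0:a, 6:c]
N(rest) = Σ N(rest − s) over sources s of rest; N(one piece) = 1:
  size 1 → [8]=1  [9]=1
  size 2 → [6,8]=1  [7,9]=1  [8,9]=2
  size 3 → [4,7,9]=1  [5,7,9]=1  [6,8,9]=3  [7,8,9]=3
  size 4 → [1,5,7,9]=1  [3,4,7,9]=1  [4,5,7,9]=2  [4,7,8,9]=4  [5,7,8,9]=4  [6,7,8,9]=6
  size 5 → [1,4,5,7,9]=3  [1,5,7,8,9]=5  [2,3,4,7,9]=1  [3,4,5,7,9]=3  [3,4,7,8,9]=5  [4,5,7,8,9]=10  [4,6,7,8,9]=10  [5,6,7,8,9]=10
  size 6 → [1,3,4,5,7,9]=6  [1,4,5,7,8,9]=18  [1,5,6,7,8,9]=15  [2,3,4,5,7,9]=4  [2,3,4,7,8,9]=6  [3,4,5,7,8,9]=18  [3,4,6,7,8,9]=15  [4,5,6,7,8,9]=30
  size 7 → [1,2,3,4,5,7,9]=10  [1,3,4,5,7,8,9]=42  [1,4,5,6,7,8,9]=63  [2,3,4,5,7,8,9]=28  [2,3,4,6,7,8,9]=21  [3,4,5,6,7,8,9]=63
  size 8 → [0,1,2,3,4,5,7,9]=10  [1,2,3,4,5,7,8,9]=80  [1,3,4,5,6,7,8,9]=168  [2,3,4,5,6,7,8,9]=112
  first=0(a) contributes 360
  first=6(c) contributes 90
|[w]| = 450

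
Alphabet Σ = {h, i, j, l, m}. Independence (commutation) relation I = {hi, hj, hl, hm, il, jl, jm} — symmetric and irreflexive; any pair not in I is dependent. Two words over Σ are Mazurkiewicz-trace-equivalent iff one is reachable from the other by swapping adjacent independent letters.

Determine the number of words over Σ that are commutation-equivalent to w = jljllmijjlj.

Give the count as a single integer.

drop 0:j onto floor
drop 1:l onto floor
drop 2:j onto {0:j}
drop 3:l onto {1:l}
drop 4:l onto {3:l}
drop 5:m onto {4:l}
drop 6:i onto {2:j, 5:m}
drop 7:j onto {6:i}
drop 8:j onto {7:j}
drop 9:l onto {5:m}
drop 10:j onto {8:j}
ground layer = {0:j, 1:l}
drop-orders for the pieces not yet dropped (sum over which currently-grounded one goes next):
  1 to go: {9} 1  {10} 1
  2 to go: {8,10} 1  {9,10} 2
  3 to go: {7,8,10} 1  {8,9,10} 3
  4 to go: {6,7,8,10} 1  {7,8,9,10} 4
  5 to go: {2,6,7,8,10} 1  {6,7,8,9,10} 5
  6 to go: {0,2,6,7,8,10} 1  {2,6,7,8,9,10} 6  {5,6,7,8,9,10} 5
  7 to go: {0,2,6,7,8,9,10} 7  {2,5,6,7,8,9,10} 11  {4,5,6,7,8,9,10} 5
  8 to go: {0,2,5,6,7,8,9,10} 18  {2,4,5,6,7,8,9,10} 16  {3,4,5,6,7,8,9,10} 5
  9 to go: {0,2,4,5,6,7,8,9,10} 34  {1,3,4,5,6,7,8,9,10} 5  {2,3,4,5,6,7,8,9,10} 21
  if 0:j drops first: 26 orders
  if 1:l drops first: 55 orders
heap linearizations: 81

81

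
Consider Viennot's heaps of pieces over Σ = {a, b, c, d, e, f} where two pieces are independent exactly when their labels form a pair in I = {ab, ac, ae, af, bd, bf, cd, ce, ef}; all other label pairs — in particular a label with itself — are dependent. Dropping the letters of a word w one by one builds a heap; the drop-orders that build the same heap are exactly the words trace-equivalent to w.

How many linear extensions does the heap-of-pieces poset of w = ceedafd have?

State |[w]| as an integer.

9

piece 0:c — minimal
piece 1:e — minimal
piece 2:e rests on {1:e}
piece 3:d rests on {2:e}
piece 4:a rests on {3:d}
piece 5:f rests on {0:c, 3:d}
piece 6:d rests on {4:a, 5:f}
minimal pieces: {0:c, 1:e}
ways to finish when only these pieces remain (= sum over removing one remaining piece with nothing left below it):
  1 left: {6}→1
  2 left: {4,6}→1  {5,6}→1
  3 left: {0,5,6}→1  {4,5,6}→2
  4 left: {0,4,5,6}→3  {3,4,5,6}→2
  5 left: {0,3,4,5,6}→5  {2,3,4,5,6}→2
  placing 0:c first → 2 extensions
  placing 1:e first → 7 extensions
total linear extensions = 9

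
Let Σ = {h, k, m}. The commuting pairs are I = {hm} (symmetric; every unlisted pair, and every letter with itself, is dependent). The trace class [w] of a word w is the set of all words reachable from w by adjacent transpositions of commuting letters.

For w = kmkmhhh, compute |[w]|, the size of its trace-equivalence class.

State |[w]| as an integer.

4

drop 0:k onto floor
drop 1:m onto {0:k}
drop 2:k onto {1:m}
drop 3:m onto {2:k}
drop 4:h onto {2:k}
drop 5:h onto {4:h}
drop 6:h onto {5:h}
ground layer = {0:k}
drop-orders for the pieces not yet dropped (sum over which currently-grounded one goes next):
  1 to go: {3} 1  {6} 1
  2 to go: {3,6} 2  {5,6} 1
  3 to go: {3,5,6} 3  {4,5,6} 1
  4 to go: {3,4,5,6} 4
  5 to go: {2,3,4,5,6} 4
  if 0:k drops first: 4 orders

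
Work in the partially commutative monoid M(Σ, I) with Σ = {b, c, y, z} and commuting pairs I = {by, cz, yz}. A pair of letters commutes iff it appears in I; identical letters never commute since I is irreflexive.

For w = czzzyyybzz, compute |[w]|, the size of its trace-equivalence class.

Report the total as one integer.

#0=c has no predecessor
#1=z has no predecessor
#2=z depends on [1:z]
#3=z depends on [2:z]
#4=y depends on [0:c]
#5=y depends on [4:y]
#6=y depends on [5:y]
#7=b depends on [0:c, 3:z]
#8=z depends on [7:b]
#9=z depends on [8:z]
sources: [0:c, 1:z]
N(rest) = Σ N(rest − s) over sources s of rest; N(one piece) = 1:
  size 1 → [6]=1  [9]=1
  size 2 → [5,6]=1  [6,9]=2  [8,9]=1
  size 3 → [4,5,6]=1  [5,6,9]=3  [6,8,9]=3  [7,8,9]=1
  size 4 → [3,7,8,9]=1  [4,5,6,9]=4  [5,6,8,9]=6  [6,7,8,9]=4
  size 5 → [2,3,7,8,9]=1  [3,6,7,8,9]=5  [4,5,6,8,9]=10  [5,6,7,8,9]=10
  size 6 → [1,2,3,7,8,9]=1  [2,3,6,7,8,9]=6  [3,5,6,7,8,9]=15  [4,5,6,7,8,9]=20
  size 7 → [0,4,5,6,7,8,9]=20  [1,2,3,6,7,8,9]=7  [2,3,5,6,7,8,9]=21  [3,4,5,6,7,8,9]=35
  size 8 → [0,3,4,5,6,7,8,9]=55  [1,2,3,5,6,7,8,9]=28  [2,3,4,5,6,7,8,9]=56
  first=0(c) contributes 84
  first=1(z) contributes 111
|[w]| = 195

195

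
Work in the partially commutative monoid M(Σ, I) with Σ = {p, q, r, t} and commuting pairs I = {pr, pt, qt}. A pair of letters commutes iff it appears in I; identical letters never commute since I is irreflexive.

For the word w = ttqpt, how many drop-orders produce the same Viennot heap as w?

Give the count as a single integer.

drop 0:t onto floor
drop 1:t onto {0:t}
drop 2:q onto floor
drop 3:p onto {2:q}
drop 4:t onto {1:t}
ground layer = {0:t, 2:q}
drop-orders for the pieces not yet dropped (sum over which currently-grounded one goes next):
  1 to go: {3} 1  {4} 1
  2 to go: {1,4} 1  {2,3} 1  {3,4} 2
  3 to go: {0,1,4} 1  {1,3,4} 3  {2,3,4} 3
  if 0:t drops first: 6 orders
  if 2:q drops first: 4 orders
heap linearizations: 10

10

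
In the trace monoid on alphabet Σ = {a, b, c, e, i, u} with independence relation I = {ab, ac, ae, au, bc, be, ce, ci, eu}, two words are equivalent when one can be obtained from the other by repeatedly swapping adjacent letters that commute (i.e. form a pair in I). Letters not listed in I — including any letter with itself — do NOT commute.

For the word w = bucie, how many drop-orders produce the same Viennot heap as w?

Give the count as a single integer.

piece 0:b — minimal
piece 1:u rests on {0:b}
piece 2:c rests on {1:u}
piece 3:i rests on {1:u}
piece 4:e rests on {3:i}
minimal pieces: {0:b}
ways to finish when only these pieces remain (= sum over removing one remaining piece with nothing left below it):
  1 left: {2}→1  {4}→1
  2 left: {2,4}→2  {3,4}→1
  3 left: {2,3,4}→3
  placing 0:b first → 3 extensions

3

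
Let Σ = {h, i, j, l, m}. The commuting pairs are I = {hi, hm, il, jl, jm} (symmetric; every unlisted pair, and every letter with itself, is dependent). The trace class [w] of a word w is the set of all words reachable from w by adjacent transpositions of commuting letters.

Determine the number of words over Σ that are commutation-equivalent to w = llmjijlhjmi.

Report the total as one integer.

#0=l has no predecessor
#1=l depends on [0:l]
#2=m depends on [1:l]
#3=j has no predecessor
#4=i depends on [2:m, 3:j]
#5=j depends on [4:i]
#6=l depends on [2:m]
#7=h depends on [5:j, 6:l]
#8=j depends on [7:h]
#9=m depends on [4:i, 6:l]
#10=i depends on [8:j, 9:m]
sources: [0:l, 3:j]
N(rest) = Σ N(rest − s) over sources s of rest; N(one piece) = 1:
  size 1 → [10]=1
  size 2 → [8,10]=1  [9,10]=1
  size 3 → [7,8,10]=1  [8,9,10]=2
  size 4 → [5,7,8,10]=1  [7,8,9,10]=3
  size 5 → [5,7,8,9,10]=4  [6,7,8,9,10]=3
  size 6 → [4,5,7,8,9,10]=4  [5,6,7,8,9,10]=7
  size 7 → [3,4,5,7,8,9,10]=4  [4,5,6,7,8,9,10]=11
  size 8 → [2,4,5,6,7,8,9,10]=11  [3,4,5,6,7,8,9,10]=15
  size 9 → [1,2,4,5,6,7,8,9,10]=11  [2,3,4,5,6,7,8,9,10]=26
  first=0(l) contributes 37
  first=3(j) contributes 11
|[w]| = 48

48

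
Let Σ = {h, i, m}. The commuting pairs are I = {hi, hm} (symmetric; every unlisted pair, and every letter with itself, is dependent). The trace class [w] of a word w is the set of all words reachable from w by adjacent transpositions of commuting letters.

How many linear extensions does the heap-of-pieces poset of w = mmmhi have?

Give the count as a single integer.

5

drop 0:m onto floor
drop 1:m onto {0:m}
drop 2:m onto {1:m}
drop 3:h onto floor
drop 4:i onto {2:m}
ground layer = {0:m, 3:h}
drop-orders for the pieces not yet dropped (sum over which currently-grounded one goes next):
  1 to go: {3} 1  {4} 1
  2 to go: {2,4} 1  {3,4} 2
  3 to go: {1,2,4} 1  {2,3,4} 3
  if 0:m drops first: 4 orders
  if 3:h drops first: 1 orders
heap linearizations: 5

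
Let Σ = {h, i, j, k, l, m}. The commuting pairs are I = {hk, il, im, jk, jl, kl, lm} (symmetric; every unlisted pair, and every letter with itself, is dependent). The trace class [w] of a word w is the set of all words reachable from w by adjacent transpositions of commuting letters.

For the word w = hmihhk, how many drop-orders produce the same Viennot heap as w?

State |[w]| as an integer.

6

#0=h has no predecessor
#1=m depends on [0:h]
#2=i depends on [0:h]
#3=h depends on [1:m, 2:i]
#4=h depends on [3:h]
#5=k depends on [1:m, 2:i]
sources: [0:h]
N(rest) = Σ N(rest − s) over sources s of rest; N(one piece) = 1:
  size 1 → [4]=1  [5]=1
  size 2 → [3,4]=1  [4,5]=2
  size 3 → [3,4,5]=3
  size 4 → [1,3,4,5]=3  [2,3,4,5]=3
  first=0(h) contributes 6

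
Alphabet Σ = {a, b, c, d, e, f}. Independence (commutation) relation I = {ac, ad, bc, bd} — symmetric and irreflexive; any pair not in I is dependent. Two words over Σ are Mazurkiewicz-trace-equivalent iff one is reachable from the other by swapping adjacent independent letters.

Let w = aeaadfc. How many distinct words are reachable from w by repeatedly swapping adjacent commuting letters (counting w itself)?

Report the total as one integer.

drop 0:a onto floor
drop 1:e onto {0:a}
drop 2:a onto {1:e}
drop 3:a onto {2:a}
drop 4:d onto {1:e}
drop 5:f onto {3:a, 4:d}
drop 6:c onto {5:f}
ground layer = {0:a}
drop-orders for the pieces not yet dropped (sum over which currently-grounded one goes next):
  1 to go: {6} 1
  2 to go: {5,6} 1
  3 to go: {3,5,6} 1  {4,5,6} 1
  4 to go: {2,3,5,6} 1  {3,4,5,6} 2
  5 to go: {2,3,4,5,6} 3
  if 0:a drops first: 3 orders

3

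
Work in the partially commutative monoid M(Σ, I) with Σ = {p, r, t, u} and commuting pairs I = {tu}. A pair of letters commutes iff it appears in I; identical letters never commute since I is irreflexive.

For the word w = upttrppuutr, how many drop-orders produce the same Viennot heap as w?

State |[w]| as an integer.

piece 0:u — minimal
piece 1:p rests on {0:u}
piece 2:t rests on {1:p}
piece 3:t rests on {2:t}
piece 4:r rests on {3:t}
piece 5:p rests on {4:r}
piece 6:p rests on {5:p}
piece 7:u rests on {6:p}
piece 8:u rests on {7:u}
piece 9:t rests on {6:p}
piece 10:r rests on {8:u, 9:t}
minimal pieces: {0:u}
ways to finish when only these pieces remain (= sum over removing one remaining piece with nothing left below it):
  1 left: {10}→1
  2 left: {8,10}→1  {9,10}→1
  3 left: {7,8,10}→1  {8,9,10}→2
  4 left: {7,8,9,10}→3
  5 left: {6,7,8,9,10}→3
  6 left: {5,6,7,8,9,10}→3
  7 left: {4,5,6,7,8,9,10}→3
  8 left: {3,4,5,6,7,8,9,10}→3
  9 left: {2,3,4,5,6,7,8,9,10}→3
  placing 0:u first → 3 extensions

3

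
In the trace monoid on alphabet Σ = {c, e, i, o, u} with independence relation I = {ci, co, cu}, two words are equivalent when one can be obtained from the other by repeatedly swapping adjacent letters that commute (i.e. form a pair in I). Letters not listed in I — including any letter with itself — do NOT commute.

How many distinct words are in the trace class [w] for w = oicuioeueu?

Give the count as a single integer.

drop 0:o onto floor
drop 1:i onto {0:o}
drop 2:c onto floor
drop 3:u onto {1:i}
drop 4:i onto {3:u}
drop 5:o onto {4:i}
drop 6:e onto {2:c, 5:o}
drop 7:u onto {6:e}
drop 8:e onto {7:u}
drop 9:u onto {8:e}
ground layer = {0:o, 2:c}
drop-orders for the pieces not yet dropped (sum over which currently-grounded one goes next):
  1 to go: {9} 1
  2 to go: {8,9} 1
  3 to go: {7,8,9} 1
  4 to go: {6,7,8,9} 1
  5 to go: {2,6,7,8,9} 1  {5,6,7,8,9} 1
  6 to go: {2,5,6,7,8,9} 2  {4,5,6,7,8,9} 1
  7 to go: {2,4,5,6,7,8,9} 3  {3,4,5,6,7,8,9} 1
  8 to go: {1,3,4,5,6,7,8,9} 1  {2,3,4,5,6,7,8,9} 4
  if 0:o drops first: 5 orders
  if 2:c drops first: 1 orders
heap linearizations: 6

6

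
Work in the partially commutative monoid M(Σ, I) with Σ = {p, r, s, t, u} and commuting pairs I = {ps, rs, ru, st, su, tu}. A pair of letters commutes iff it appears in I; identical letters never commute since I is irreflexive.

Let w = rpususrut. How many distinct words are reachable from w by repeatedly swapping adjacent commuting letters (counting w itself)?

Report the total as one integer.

drop 0:r onto floor
drop 1:p onto {0:r}
drop 2:u onto {1:p}
drop 3:s onto floor
drop 4:u onto {2:u}
drop 5:s onto {3:s}
drop 6:r onto {1:p}
drop 7:u onto {4:u}
drop 8:t onto {6:r}
ground layer = {0:r, 3:s}
drop-orders for the pieces not yet dropped (sum over which currently-grounded one goes next):
  1 to go: {5} 1  {7} 1  {8} 1
  2 to go: {3,5} 1  {4,7} 1  {5,7} 2  {5,8} 2  {6,8} 1  {7,8} 2
  3 to go: {2,4,7} 1  {3,5,7} 3  {3,5,8} 3  {4,5,7} 3  {4,7,8} 3  {5,6,8} 3  {5,7,8} 6  {6,7,8} 3
  4 to go: {2,4,5,7} 4  {2,4,7,8} 4  {3,4,5,7} 6  {3,5,6,8} 6  {3,5,7,8} 12  {4,5,7,8} 12  {4,6,7,8} 6  {5,6,7,8} 12
  5 to go: {2,3,4,5,7} 10  {2,4,5,7,8} 20  {2,4,6,7,8} 10  {3,4,5,7,8} 30  {3,5,6,7,8} 30  {4,5,6,7,8} 30
  6 to go: {1,2,4,6,7,8} 10  {2,3,4,5,7,8} 60  {2,4,5,6,7,8} 60  {3,4,5,6,7,8} 90
  7 to go: {0,1,2,4,6,7,8} 10  {1,2,4,5,6,7,8} 70  {2,3,4,5,6,7,8} 210
  if 0:r drops first: 280 orders
  if 3:s drops first: 80 orders
heap linearizations: 360

360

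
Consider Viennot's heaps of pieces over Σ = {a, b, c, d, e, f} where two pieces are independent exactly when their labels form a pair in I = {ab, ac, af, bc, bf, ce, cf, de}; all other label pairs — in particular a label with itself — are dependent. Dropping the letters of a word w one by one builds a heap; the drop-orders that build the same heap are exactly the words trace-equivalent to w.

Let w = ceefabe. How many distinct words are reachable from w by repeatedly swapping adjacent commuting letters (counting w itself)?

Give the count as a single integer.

drop 0:c onto floor
drop 1:e onto floor
drop 2:e onto {1:e}
drop 3:f onto {2:e}
drop 4:a onto {2:e}
drop 5:b onto {2:e}
drop 6:e onto {3:f, 4:a, 5:b}
ground layer = {0:c, 1:e}
drop-orders for the pieces not yet dropped (sum over which currently-grounded one goes next):
  1 to go: {0} 1  {6} 1
  2 to go: {0,6} 2  {3,6} 1  {4,6} 1  {5,6} 1
  3 to go: {0,3,6} 3  {0,4,6} 3  {0,5,6} 3  {3,4,6} 2  {3,5,6} 2  {4,5,6} 2
  4 to go: {0,3,4,6} 8  {0,3,5,6} 8  {0,4,5,6} 8  {3,4,5,6} 6
  5 to go: {0,3,4,5,6} 30  {2,3,4,5,6} 6
  if 0:c drops first: 6 orders
  if 1:e drops first: 36 orders
heap linearizations: 42

42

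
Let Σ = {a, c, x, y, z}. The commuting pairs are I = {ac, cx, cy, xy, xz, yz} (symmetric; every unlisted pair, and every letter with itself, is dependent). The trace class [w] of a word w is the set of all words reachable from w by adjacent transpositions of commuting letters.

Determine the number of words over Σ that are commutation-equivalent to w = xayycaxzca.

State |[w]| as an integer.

32

0(x) covers ∅
1(a) covers 0:x
2(y) covers 1:a
3(y) covers 2:y
4(c) covers ∅
5(a) covers 3:y
6(x) covers 5:a
7(z) covers 4:c, 5:a
8(c) covers 7:z
9(a) covers 6:x, 7:z
floor of heap: 0:x, 4:c
completions by unplaced set U, small U first (add the entries for U minus each lowest piece of U):
  |U|=1: {8}:1  {9}:1
  |U|=2: {6,9}:1  {8,9}:2
  |U|=3: {6,8,9}:3  {7,8,9}:2
  |U|=4: {4,7,8,9}:2  {6,7,8,9}:5
  |U|=5: {4,6,7,8,9}:7  {5,6,7,8,9}:5
  |U|=6: {3,5,6,7,8,9}:5  {4,5,6,7,8,9}:12
  |U|=7: {2,3,5,6,7,8,9}:5  {3,4,5,6,7,8,9}:17
  |U|=8: {1,2,3,5,6,7,8,9}:5  {2,3,4,5,6,7,8,9}:22
  start at 0(x): 27
  start at 4(c): 5
sum over floor = 32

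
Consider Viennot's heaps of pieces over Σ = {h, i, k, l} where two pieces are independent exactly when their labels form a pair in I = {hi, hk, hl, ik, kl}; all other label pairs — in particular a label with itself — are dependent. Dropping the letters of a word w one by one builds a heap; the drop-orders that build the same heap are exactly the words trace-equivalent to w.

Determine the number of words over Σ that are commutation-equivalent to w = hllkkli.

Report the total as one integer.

105

drop 0:h onto floor
drop 1:l onto floor
drop 2:l onto {1:l}
drop 3:k onto floor
drop 4:k onto {3:k}
drop 5:l onto {2:l}
drop 6:i onto {5:l}
ground layer = {0:h, 1:l, 3:k}
drop-orders for the pieces not yet dropped (sum over which currently-grounded one goes next):
  1 to go: {0} 1  {4} 1  {6} 1
  2 to go: {0,4} 2  {0,6} 2  {3,4} 1  {4,6} 2  {5,6} 1
  3 to go: {0,3,4} 3  {0,4,6} 6  {0,5,6} 3  {2,5,6} 1  {3,4,6} 3  {4,5,6} 3
  4 to go: {0,2,5,6} 4  {0,3,4,6} 12  {0,4,5,6} 12  {1,2,5,6} 1  {2,4,5,6} 4  {3,4,5,6} 6
  5 to go: {0,1,2,5,6} 5  {0,2,4,5,6} 20  {0,3,4,5,6} 30  {1,2,4,5,6} 5  {2,3,4,5,6} 10
  if 0:h drops first: 15 orders
  if 1:l drops first: 60 orders
  if 3:k drops first: 30 orders
heap linearizations: 105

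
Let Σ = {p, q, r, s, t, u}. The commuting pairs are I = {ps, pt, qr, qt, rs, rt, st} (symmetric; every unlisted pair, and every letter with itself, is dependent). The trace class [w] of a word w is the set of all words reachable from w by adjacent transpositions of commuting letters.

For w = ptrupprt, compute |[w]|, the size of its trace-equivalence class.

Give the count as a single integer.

#0=p has no predecessor
#1=t has no predecessor
#2=r depends on [0:p]
#3=u depends on [1:t, 2:r]
#4=p depends on [3:u]
#5=p depends on [4:p]
#6=r depends on [5:p]
#7=t depends on [3:u]
sources: [0:p, 1:t]
N(rest) = Σ N(rest − s) over sources s of rest; N(one piece) = 1:
  size 1 → [6]=1  [7]=1
  size 2 → [5,6]=1  [6,7]=2
  size 3 → [4,5,6]=1  [5,6,7]=3
  size 4 → [4,5,6,7]=4
  size 5 → [3,4,5,6,7]=4
  size 6 → [1,3,4,5,6,7]=4  [2,3,4,5,6,7]=4
  first=0(p) contributes 8
  first=1(t) contributes 4
|[w]| = 12

12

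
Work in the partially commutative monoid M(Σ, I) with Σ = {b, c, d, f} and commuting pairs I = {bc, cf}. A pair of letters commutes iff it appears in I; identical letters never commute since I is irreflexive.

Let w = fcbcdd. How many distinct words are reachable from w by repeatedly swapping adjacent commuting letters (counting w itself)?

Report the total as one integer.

6

drop 0:f onto floor
drop 1:c onto floor
drop 2:b onto {0:f}
drop 3:c onto {1:c}
drop 4:d onto {2:b, 3:c}
drop 5:d onto {4:d}
ground layer = {0:f, 1:c}
drop-orders for the pieces not yet dropped (sum over which currently-grounded one goes next):
  1 to go: {5} 1
  2 to go: {4,5} 1
  3 to go: {2,4,5} 1  {3,4,5} 1
  4 to go: {0,2,4,5} 1  {1,3,4,5} 1  {2,3,4,5} 2
  if 0:f drops first: 3 orders
  if 1:c drops first: 3 orders
heap linearizations: 6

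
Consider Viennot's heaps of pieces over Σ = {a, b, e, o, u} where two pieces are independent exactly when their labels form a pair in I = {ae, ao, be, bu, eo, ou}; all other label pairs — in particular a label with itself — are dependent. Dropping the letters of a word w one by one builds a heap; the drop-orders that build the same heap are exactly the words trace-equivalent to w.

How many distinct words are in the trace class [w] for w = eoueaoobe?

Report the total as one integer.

258

drop 0:e onto floor
drop 1:o onto floor
drop 2:u onto {0:e}
drop 3:e onto {2:u}
drop 4:a onto {2:u}
drop 5:o onto {1:o}
drop 6:o onto {5:o}
drop 7:b onto {4:a, 6:o}
drop 8:e onto {3:e}
ground layer = {0:e, 1:o}
drop-orders for the pieces not yet dropped (sum over which currently-grounded one goes next):
  1 to go: {7} 1  {8} 1
  2 to go: {3,8} 1  {4,7} 1  {6,7} 1  {7,8} 2
  3 to go: {3,7,8} 3  {4,6,7} 2  {4,7,8} 3  {5,6,7} 1  {6,7,8} 3
  4 to go: {1,5,6,7} 1  {3,4,7,8} 6  {3,6,7,8} 6  {4,5,6,7} 3  {4,6,7,8} 8  {5,6,7,8} 4
  5 to go: {1,4,5,6,7} 4  {1,5,6,7,8} 5  {2,3,4,7,8} 6  {3,4,6,7,8} 20  {3,5,6,7,8} 10  {4,5,6,7,8} 15
  6 to go: {0,2,3,4,7,8} 6  {1,3,5,6,7,8} 15  {1,4,5,6,7,8} 24  {2,3,4,6,7,8} 26  {3,4,5,6,7,8} 45
  7 to go: {0,2,3,4,6,7,8} 32  {1,3,4,5,6,7,8} 84  {2,3,4,5,6,7,8} 71
  if 0:e drops first: 155 orders
  if 1:o drops first: 103 orders
heap linearizations: 258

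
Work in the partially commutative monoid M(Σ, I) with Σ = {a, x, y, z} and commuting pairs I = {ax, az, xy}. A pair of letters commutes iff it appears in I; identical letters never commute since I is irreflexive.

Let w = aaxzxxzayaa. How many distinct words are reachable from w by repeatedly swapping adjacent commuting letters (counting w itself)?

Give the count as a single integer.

0(a) covers ∅
1(a) covers 0:a
2(x) covers ∅
3(z) covers 2:x
4(x) covers 3:z
5(x) covers 4:x
6(z) covers 5:x
7(a) covers 1:a
8(y) covers 6:z, 7:a
9(a) covers 8:y
10(a) covers 9:a
floor of heap: 0:a, 2:x
completions by unplaced set U, small U first (add the entries for U minus each lowest piece of U):
  |U|=1: {10}:1
  |U|=2: {9,10}:1
  |U|=3: {8,9,10}:1
  |U|=4: {6,8,9,10}:1  {7,8,9,10}:1
  |U|=5: {1,7,8,9,10}:1  {5,6,8,9,10}:1  {6,7,8,9,10}:2
  |U|=6: {0,1,7,8,9,10}:1  {1,6,7,8,9,10}:3  {4,5,6,8,9,10}:1  {5,6,7,8,9,10}:3
  |U|=7: {0,1,6,7,8,9,10}:4  {1,5,6,7,8,9,10}:6  {3,4,5,6,8,9,10}:1  {4,5,6,7,8,9,10}:4
  |U|=8: {0,1,5,6,7,8,9,10}:10  {1,4,5,6,7,8,9,10}:10  {2,3,4,5,6,8,9,10}:1  {3,4,5,6,7,8,9,10}:5
  |U|=9: {0,1,4,5,6,7,8,9,10}:20  {1,3,4,5,6,7,8,9,10}:15  {2,3,4,5,6,7,8,9,10}:6
  start at 0(a): 21
  start at 2(x): 35
sum over floor = 56

56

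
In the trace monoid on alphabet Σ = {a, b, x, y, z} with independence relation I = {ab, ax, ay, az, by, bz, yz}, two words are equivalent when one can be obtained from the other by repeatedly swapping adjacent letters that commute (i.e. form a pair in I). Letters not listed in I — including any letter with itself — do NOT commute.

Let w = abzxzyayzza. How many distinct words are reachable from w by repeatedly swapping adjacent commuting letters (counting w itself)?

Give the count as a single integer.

3300

0(a) covers ∅
1(b) covers ∅
2(z) covers ∅
3(x) covers 1:b, 2:z
4(z) covers 3:x
5(y) covers 3:x
6(a) covers 0:a
7(y) covers 5:y
8(z) covers 4:z
9(z) covers 8:z
10(a) covers 6:a
floor of heap: 0:a, 1:b, 2:z
completions by unplaced set U, small U first (add the entries for U minus each lowest piece of U):
  |U|=1: {7}:1  {9}:1  {10}:1
  |U|=2: {5,7}:1  {6,10}:1  {7,9}:2  {7,10}:2  {8,9}:1  {9,10}:2
  |U|=3: {0,6,10}:1  {4,8,9}:1  {5,7,9}:3  {5,7,10}:3  {6,7,10}:3  {6,9,10}:3  {7,8,9}:3  {7,9,10}:6  {8,9,10}:3
  |U|=4: {0,6,7,10}:4  {0,6,9,10}:4  {4,7,8,9}:4  {4,8,9,10}:4  {5,6,7,10}:6  {5,7,8,9}:6  {5,7,9,10}:12  {6,7,9,10}:12  {6,8,9,10}:6  {7,8,9,10}:12
  |U|=5: {0,5,6,7,10}:10  {0,6,7,9,10}:20  {0,6,8,9,10}:10  {4,5,7,8,9}:10  {4,6,8,9,10}:10  {4,7,8,9,10}:20  {5,6,7,9,10}:30  {5,7,8,9,10}:30  {6,7,8,9,10}:30
  |U|=6: {0,4,6,8,9,10}:20  {0,5,6,7,9,10}:60  {0,6,7,8,9,10}:60  {3,4,5,7,8,9}:10  {4,5,7,8,9,10}:60  {4,6,7,8,9,10}:60  {5,6,7,8,9,10}:90
  |U|=7: {0,4,6,7,8,9,10}:140  {0,5,6,7,8,9,10}:210  {1,3,4,5,7,8,9}:10  {2,3,4,5,7,8,9}:10  {3,4,5,7,8,9,10}:70  {4,5,6,7,8,9,10}:210
  |U|=8: {0,4,5,6,7,8,9,10}:560  {1,2,3,4,5,7,8,9}:20  {1,3,4,5,7,8,9,10}:80  {2,3,4,5,7,8,9,10}:80  {3,4,5,6,7,8,9,10}:280
  |U|=9: {0,3,4,5,6,7,8,9,10}:840  {1,2,3,4,5,7,8,9,10}:180  {1,3,4,5,6,7,8,9,10}:360  {2,3,4,5,6,7,8,9,10}:360
  start at 0(a): 900
  start at 1(b): 1200
  start at 2(z): 1200
sum over floor = 3300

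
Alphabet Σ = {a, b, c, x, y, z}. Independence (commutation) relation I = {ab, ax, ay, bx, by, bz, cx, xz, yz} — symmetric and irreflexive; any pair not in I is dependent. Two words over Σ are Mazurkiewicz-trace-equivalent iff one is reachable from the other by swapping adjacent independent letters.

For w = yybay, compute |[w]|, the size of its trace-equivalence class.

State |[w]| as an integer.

20

#0=y has no predecessor
#1=y depends on [0:y]
#2=b has no predecessor
#3=a has no predecessor
#4=y depends on [1:y]
sources: [0:y, 2:b, 3:a]
N(rest) = Σ N(rest − s) over sources s of rest; N(one piece) = 1:
  size 1 → [2]=1  [3]=1  [4]=1
  size 2 → [1,4]=1  [2,3]=2  [2,4]=2  [3,4]=2
  size 3 → [0,1,4]=1  [1,2,4]=3  [1,3,4]=3  [2,3,4]=6
  first=0(y) contributes 12
  first=2(b) contributes 4
  first=3(a) contributes 4
|[w]| = 20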